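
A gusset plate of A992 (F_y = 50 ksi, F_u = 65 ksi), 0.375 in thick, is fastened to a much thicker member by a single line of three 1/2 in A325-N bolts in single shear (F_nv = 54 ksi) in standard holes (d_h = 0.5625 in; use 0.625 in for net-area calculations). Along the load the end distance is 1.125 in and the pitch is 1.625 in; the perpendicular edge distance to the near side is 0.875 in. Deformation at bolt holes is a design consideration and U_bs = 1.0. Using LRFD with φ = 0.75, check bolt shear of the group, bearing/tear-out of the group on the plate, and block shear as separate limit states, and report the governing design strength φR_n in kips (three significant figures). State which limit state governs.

Bolt shear: A_b = π·0.5²/4 = 0.1963 in²; R_n = 54 × 0.1963 × 3 × 1 = 31.81 kips → 0.75 × 31.81 = 23.9 kips.
Bearing: edge l_c = 0.8438, r_n = 24.68 kips; interior l_c = 1.062, r_n = 29.25 kips; R_n = 24.68 + 2·29.25 = 83.18 kips → 62.4 kips.
Block shear: A_gv = 1.641, A_nv = 1.055, A_nt = 0.2109 in²; R_n = min(0.6F_uA_nv, 0.6F_yA_gv) + U_bs·F_u·A_nt = 54.84 kips → 41.1 kips.
Bolt shear governs: 23.9 kips.

23.9 kips (bolt shear governs)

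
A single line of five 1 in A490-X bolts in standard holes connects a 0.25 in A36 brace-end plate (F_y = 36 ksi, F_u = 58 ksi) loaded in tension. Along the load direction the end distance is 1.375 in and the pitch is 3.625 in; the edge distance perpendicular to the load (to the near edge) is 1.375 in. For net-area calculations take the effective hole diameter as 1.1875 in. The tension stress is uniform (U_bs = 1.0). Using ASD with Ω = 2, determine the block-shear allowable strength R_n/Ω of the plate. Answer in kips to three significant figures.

Shear plane L_v = 1.375 + 4·3.625 = 15.88 in; A_gv = 15.88 × 0.25 = 3.969 in².
A_nv = (15.88 − 4.5·1.1875) × 0.25 = 2.633 in².
A_nt = (1.375 − 0.5·1.1875) × 0.25 = 0.1953 in².
0.6 F_u A_nv = 91.62 kips; 0.6 F_y A_gv = 85.72 kips → shear yielding governs the shear term.
R_n = 85.72 + 1.0 × 58 × 0.1953 = 97.05 kips.
Allowable strength R_n/Ω = 97.05 / 2 = 48.5 kips.

48.5 kips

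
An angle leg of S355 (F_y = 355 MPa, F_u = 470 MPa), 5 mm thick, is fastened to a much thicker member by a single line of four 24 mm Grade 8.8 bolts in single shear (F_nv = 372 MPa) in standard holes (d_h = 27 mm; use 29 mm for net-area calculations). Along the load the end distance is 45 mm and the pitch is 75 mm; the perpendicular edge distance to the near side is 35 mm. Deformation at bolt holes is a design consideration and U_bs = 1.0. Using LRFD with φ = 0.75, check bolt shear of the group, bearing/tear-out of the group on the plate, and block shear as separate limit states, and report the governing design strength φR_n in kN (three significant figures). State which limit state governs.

214 kN (block shear governs)

Bolt shear: A_b = π·24²/4 = 452.4 mm²; R_n = 372 × 452.4 × 4 × 1 / 1000 = 673.2 kN → 0.75 × 673.2 = 505 kN.
Bearing: edge l_c = 31.5, r_n = 88.83 kN; interior l_c = 48, r_n = 135.4 kN; R_n = 88.83 + 3·135.4 = 494.9 kN → 371 kN.
Block shear: A_gv = 1350, A_nv = 842.5, A_nt = 102.5 mm²; R_n = min(0.6F_uA_nv, 0.6F_yA_gv) + U_bs·F_u·A_nt = 285.8 kN → 214 kN.
Block shear governs: 214 kN.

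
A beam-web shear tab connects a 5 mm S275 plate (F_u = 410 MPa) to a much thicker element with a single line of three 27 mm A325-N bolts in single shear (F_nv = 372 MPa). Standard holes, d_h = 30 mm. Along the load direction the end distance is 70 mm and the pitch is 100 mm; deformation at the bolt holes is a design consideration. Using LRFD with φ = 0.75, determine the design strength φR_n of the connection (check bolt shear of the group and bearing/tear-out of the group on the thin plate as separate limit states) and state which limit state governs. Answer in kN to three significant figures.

299 kN (bearing governs)

Bolt shear: A_b = π·27²/4 = 572.6 mm²; R_n = 372 × 572.6 × 3 × 1 / 1000 = 639 kN → 0.75 × 639 = 479 kN.
Bearing (1.2 l_c t F_u ≤ 2.4 d t F_u): upper limit = 2.4·27·5·410 / 1000 = 132.8 kN.
  Edge l_c = 70 − 30/2 = 55 → r_n = 132.8 kN; interior l_c = 100 − 30 = 70 → r_n = 132.8 kN.
  R_n,bearing = 1·132.8 + 2·132.8 = 398.5 kN → 0.75 × 398.5 = 299 kN.
Bearing governs: 299 kN.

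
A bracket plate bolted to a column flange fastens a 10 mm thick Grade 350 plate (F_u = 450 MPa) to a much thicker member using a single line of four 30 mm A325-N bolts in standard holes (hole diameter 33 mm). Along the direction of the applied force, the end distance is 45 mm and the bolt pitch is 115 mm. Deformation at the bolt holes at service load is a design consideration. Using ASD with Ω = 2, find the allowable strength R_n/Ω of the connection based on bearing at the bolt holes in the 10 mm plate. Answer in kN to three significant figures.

563 kN

Per bolt r_n = 1.2 l_c t F_u ≤ 2.4 d t F_u; upper limit = 2.4 × 30 × 10 × 450 / 1000 = 324 kN.
Edge bolt: l_c = 45 − 33/2 = 28.5 mm → 1.2 × 28.5 × 10 × 450 / 1000 = 153.9 → r_n = 153.9 kN.
Interior bolts: l_c = 115 − 33 = 82 mm → 1.2 × 82 × 10 × 450 / 1000 = 442.8 → r_n = 324 kN.
R_n = 1 × 153.9 + 3 × 324 = 1126 kN.
Allowable strength R_n/Ω = 1126 / 2 = 563 kN.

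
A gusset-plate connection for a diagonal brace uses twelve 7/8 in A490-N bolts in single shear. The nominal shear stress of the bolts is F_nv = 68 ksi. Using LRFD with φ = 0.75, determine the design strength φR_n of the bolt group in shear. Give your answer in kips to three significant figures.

A_b = π × 0.875² / 4 = 0.6013 in².
R_n = F_nv · A_b · n · n_s = 68 × 0.6013 × 12 × 1 = 490.7 kips.
Design strength φR_n = 0.75 × 490.7 = 368 kips.

368 kips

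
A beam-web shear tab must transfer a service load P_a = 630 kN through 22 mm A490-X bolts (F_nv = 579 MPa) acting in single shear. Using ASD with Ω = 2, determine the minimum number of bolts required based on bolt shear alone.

6 bolts

A_b = π·22²/4 = 380.1 mm².
Per-bolt allowable strength R_n/Ω = 579 × 380.1 × 1 / 1000 / 2 = 110 kN.
n ≥ 630 / 110 = 5.725 → use 6 bolts.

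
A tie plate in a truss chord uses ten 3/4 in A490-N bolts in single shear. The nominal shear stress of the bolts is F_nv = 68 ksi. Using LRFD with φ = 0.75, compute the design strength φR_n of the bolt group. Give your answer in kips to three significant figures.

225 kips

A_b = π × 0.75² / 4 = 0.4418 in².
R_n = F_nv · A_b · n · n_s = 68 × 0.4418 × 10 × 1 = 300.4 kips.
Design strength φR_n = 0.75 × 300.4 = 225 kips.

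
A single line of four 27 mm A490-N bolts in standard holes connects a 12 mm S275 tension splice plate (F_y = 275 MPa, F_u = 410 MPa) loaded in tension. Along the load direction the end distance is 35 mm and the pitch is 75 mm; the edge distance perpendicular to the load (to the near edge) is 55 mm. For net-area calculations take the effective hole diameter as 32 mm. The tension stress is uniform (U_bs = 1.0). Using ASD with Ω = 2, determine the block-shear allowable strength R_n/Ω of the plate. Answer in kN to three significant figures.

Shear plane L_v = 35 + 3·75 = 260 mm; A_gv = 260 × 12 = 3120 mm².
A_nv = (260 − 3.5·32) × 12 = 1776 mm².
A_nt = (55 − 0.5·32) × 12 = 468 mm².
0.6 F_u A_nv = 436.9 kN; 0.6 F_y A_gv = 514.8 kN → shear rupture governs the shear term.
R_n = 436.9 + 1.0 × 410 × 468 / 1000 = 628.8 kN.
Allowable strength R_n/Ω = 628.8 / 2 = 314 kN.

314 kN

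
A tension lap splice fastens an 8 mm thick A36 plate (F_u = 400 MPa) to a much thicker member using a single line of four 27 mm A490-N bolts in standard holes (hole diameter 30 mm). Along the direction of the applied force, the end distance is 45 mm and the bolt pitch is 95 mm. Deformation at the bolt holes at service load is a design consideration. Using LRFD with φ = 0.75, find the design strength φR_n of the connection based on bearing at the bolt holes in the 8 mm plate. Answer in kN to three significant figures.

553 kN

Per bolt r_n = 1.2 l_c t F_u ≤ 2.4 d t F_u; upper limit = 2.4 × 27 × 8 × 400 / 1000 = 207.4 kN.
Edge bolt: l_c = 45 − 30/2 = 30 mm → 1.2 × 30 × 8 × 400 / 1000 = 115.2 → r_n = 115.2 kN.
Interior bolts: l_c = 95 − 30 = 65 mm → 1.2 × 65 × 8 × 400 / 1000 = 249.6 → r_n = 207.4 kN.
R_n = 1 × 115.2 + 3 × 207.4 = 737.3 kN.
Design strength φR_n = 0.75 × 737.3 = 553 kN.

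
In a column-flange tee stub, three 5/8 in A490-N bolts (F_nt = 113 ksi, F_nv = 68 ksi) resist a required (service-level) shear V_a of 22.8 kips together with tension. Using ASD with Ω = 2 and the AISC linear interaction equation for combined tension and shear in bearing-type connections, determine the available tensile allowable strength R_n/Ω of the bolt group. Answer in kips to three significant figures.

A_b = π·0.625²/4 = 0.3068 in²; f_rv = 22.8 / (3 × 0.3068) = 24.77 ksi.
F'_nt = 1.3 F_nt − (Ω F_nt / F_nv) f_rv = 1.3·113 − (2·113/68)·24.77 = 64.57 ksi, capped at F_nt → F'_nt = 64.57 ksi.
R_n = F'_nt · A_b · n = 64.57 × 0.3068 × 3 = 59.43 kips.
Allowable strength R_n/Ω = 59.43 / 2 = 29.7 kips.

29.7 kips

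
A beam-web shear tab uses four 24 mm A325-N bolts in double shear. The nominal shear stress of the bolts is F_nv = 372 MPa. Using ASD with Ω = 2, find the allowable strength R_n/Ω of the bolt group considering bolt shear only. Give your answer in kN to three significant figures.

A_b = π × 24² / 4 = 452.4 mm².
R_n = F_nv · A_b · n · n_s = 372 × 452.4 × 4 × 2 / 1000 = 1346 kN.
Allowable strength R_n/Ω = 1346 / 2 = 673 kN.

673 kN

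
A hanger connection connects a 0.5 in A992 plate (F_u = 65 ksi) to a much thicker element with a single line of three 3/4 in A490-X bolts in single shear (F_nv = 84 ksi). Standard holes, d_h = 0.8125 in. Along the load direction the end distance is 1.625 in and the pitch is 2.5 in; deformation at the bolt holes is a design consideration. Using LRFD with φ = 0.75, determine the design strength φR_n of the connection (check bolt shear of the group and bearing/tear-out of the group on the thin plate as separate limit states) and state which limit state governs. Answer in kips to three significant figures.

Bolt shear: A_b = π·0.75²/4 = 0.4418 in²; R_n = 84 × 0.4418 × 3 × 1 = 111.3 kips → 0.75 × 111.3 = 83.5 kips.
Bearing (1.2 l_c t F_u ≤ 2.4 d t F_u): upper limit = 2.4·0.75·0.5·65 = 58.5 kips.
  Edge l_c = 1.625 − 0.8125/2 = 1.219 → r_n = 47.53 kips; interior l_c = 2.5 − 0.8125 = 1.688 → r_n = 58.5 kips.
  R_n,bearing = 1·47.53 + 2·58.5 = 164.5 kips → 0.75 × 164.5 = 123 kips.
Bolt shear governs: 83.5 kips.

83.5 kips (bolt shear governs)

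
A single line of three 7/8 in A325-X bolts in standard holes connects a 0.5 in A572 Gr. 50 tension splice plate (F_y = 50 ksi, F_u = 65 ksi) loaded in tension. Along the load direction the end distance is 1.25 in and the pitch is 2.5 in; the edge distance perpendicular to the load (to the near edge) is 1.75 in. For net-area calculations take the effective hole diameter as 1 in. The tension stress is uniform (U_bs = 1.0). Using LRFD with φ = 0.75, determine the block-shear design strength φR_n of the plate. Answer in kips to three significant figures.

85.3 kips

Shear plane L_v = 1.25 + 2·2.5 = 6.25 in; A_gv = 6.25 × 0.5 = 3.125 in².
A_nv = (6.25 − 2.5·1) × 0.5 = 1.875 in².
A_nt = (1.75 − 0.5·1) × 0.5 = 0.625 in².
0.6 F_u A_nv = 73.12 kips; 0.6 F_y A_gv = 93.75 kips → shear rupture governs the shear term.
R_n = 73.12 + 1.0 × 65 × 0.625 = 113.8 kips.
Design strength φR_n = 0.75 × 113.8 = 85.3 kips.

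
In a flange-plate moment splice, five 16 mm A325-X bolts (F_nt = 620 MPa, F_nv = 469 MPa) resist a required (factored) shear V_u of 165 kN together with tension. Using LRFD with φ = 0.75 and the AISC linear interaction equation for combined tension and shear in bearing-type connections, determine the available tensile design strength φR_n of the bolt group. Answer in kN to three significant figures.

A_b = π·16²/4 = 201.1 mm²; f_rv = 165 × 1000 / (5 × 201.1) = 164.1 MPa.
F'_nt = 1.3 F_nt − (F_nt / φF_nv) f_rv = 1.3·620 − (620/(0.75·469))·164.1 = 516.7 MPa, capped at F_nt → F'_nt = 516.7 MPa.
R_n = F'_nt · A_b · n = 516.7 × 201.1 × 5 / 1000 = 519.4 kN.
Design strength φR_n = 0.75 × 519.4 = 390 kN.

390 kN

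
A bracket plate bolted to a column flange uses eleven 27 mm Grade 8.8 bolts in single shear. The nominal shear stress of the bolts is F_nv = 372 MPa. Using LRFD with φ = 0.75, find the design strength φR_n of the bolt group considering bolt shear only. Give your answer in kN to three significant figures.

A_b = π × 27² / 4 = 572.6 mm².
R_n = F_nv · A_b · n · n_s = 372 × 572.6 × 11 × 1 / 1000 = 2343 kN.
Design strength φR_n = 0.75 × 2343 = 1760 kN.

1760 kN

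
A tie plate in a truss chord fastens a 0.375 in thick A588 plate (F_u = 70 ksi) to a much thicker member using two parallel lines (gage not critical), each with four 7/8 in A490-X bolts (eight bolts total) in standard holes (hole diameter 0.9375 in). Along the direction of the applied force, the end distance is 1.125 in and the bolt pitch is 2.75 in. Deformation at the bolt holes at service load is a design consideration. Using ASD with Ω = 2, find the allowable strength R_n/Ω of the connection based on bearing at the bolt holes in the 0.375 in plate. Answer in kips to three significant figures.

186 kips

Per bolt r_n = 1.2 l_c t F_u ≤ 2.4 d t F_u; upper limit = 2.4 × 0.875 × 0.375 × 70 = 55.13 kips.
Edge bolt: l_c = 1.125 − 0.9375/2 = 0.6562 in → 1.2 × 0.6562 × 0.375 × 70 = 20.67 → r_n = 20.67 kips.
Interior bolts: l_c = 2.75 − 0.9375 = 1.812 in → 1.2 × 1.812 × 0.375 × 70 = 57.09 → r_n = 55.13 kips.
R_n = 2 × 20.67 + 6 × 55.13 = 372.1 kips.
Allowable strength R_n/Ω = 372.1 / 2 = 186 kips.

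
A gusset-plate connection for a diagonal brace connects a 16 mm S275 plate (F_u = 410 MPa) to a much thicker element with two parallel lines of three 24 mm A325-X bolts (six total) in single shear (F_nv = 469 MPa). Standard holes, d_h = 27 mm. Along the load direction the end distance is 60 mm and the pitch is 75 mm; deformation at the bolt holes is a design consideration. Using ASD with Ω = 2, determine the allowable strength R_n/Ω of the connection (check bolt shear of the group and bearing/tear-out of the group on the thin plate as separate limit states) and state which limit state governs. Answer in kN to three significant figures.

637 kN (bolt shear governs)

Bolt shear: A_b = π·24²/4 = 452.4 mm²; R_n = 469 × 452.4 × 6 × 1 / 1000 = 1273 kN → 1273 / 2 = 637 kN.
Bearing (1.2 l_c t F_u ≤ 2.4 d t F_u): upper limit = 2.4·24·16·410 / 1000 = 377.9 kN.
  Edge l_c = 60 − 27/2 = 46.5 → r_n = 366 kN; interior l_c = 75 − 27 = 48 → r_n = 377.9 kN.
  R_n,bearing = 2·366 + 4·377.9 = 2244 kN → 2244 / 2 = 1120 kN.
Bolt shear governs: 637 kN.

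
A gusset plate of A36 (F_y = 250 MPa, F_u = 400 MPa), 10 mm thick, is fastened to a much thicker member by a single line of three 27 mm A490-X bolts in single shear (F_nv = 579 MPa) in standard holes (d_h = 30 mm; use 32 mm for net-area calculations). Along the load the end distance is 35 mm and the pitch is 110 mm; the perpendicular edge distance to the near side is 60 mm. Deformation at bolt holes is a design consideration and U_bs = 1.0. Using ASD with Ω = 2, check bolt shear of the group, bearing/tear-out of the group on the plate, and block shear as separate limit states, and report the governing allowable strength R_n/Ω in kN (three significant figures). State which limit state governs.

Bolt shear: A_b = π·27²/4 = 572.6 mm²; R_n = 579 × 572.6 × 3 × 1 / 1000 = 994.5 kN → 994.5 / 2 = 497 kN.
Bearing: edge l_c = 20, r_n = 96 kN; interior l_c = 80, r_n = 259.2 kN; R_n = 96 + 2·259.2 = 614.4 kN → 307 kN.
Block shear: A_gv = 2550, A_nv = 1750, A_nt = 440 mm²; R_n = min(0.6F_uA_nv, 0.6F_yA_gv) + U_bs·F_u·A_nt = 558.5 kN → 279 kN.
Block shear governs: 279 kN.

279 kN (block shear governs)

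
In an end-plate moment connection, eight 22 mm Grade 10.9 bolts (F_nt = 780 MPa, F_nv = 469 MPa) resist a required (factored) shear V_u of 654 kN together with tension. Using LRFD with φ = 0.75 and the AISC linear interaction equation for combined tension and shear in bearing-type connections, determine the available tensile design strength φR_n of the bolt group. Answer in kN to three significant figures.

1230 kN

A_b = π·22²/4 = 380.1 mm²; f_rv = 654 × 1000 / (8 × 380.1) = 215.1 MPa.
F'_nt = 1.3 F_nt − (F_nt / φF_nv) f_rv = 1.3·780 − (780/(0.75·469))·215.1 = 537.1 MPa, capped at F_nt → F'_nt = 537.1 MPa.
R_n = F'_nt · A_b · n = 537.1 × 380.1 × 8 / 1000 = 1633 kN.
Design strength φR_n = 0.75 × 1633 = 1230 kN.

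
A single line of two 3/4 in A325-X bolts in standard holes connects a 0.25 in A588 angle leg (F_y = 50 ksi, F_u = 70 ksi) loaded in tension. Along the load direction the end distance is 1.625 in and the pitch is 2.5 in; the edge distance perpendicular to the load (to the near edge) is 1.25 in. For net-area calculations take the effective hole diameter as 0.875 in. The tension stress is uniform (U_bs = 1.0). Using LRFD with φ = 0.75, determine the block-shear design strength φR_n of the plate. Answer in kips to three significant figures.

32.8 kips

Shear plane L_v = 1.625 + 1·2.5 = 4.125 in; A_gv = 4.125 × 0.25 = 1.031 in².
A_nv = (4.125 − 1.5·0.875) × 0.25 = 0.7031 in².
A_nt = (1.25 − 0.5·0.875) × 0.25 = 0.2031 in².
0.6 F_u A_nv = 29.53 kips; 0.6 F_y A_gv = 30.94 kips → shear rupture governs the shear term.
R_n = 29.53 + 1.0 × 70 × 0.2031 = 43.75 kips.
Design strength φR_n = 0.75 × 43.75 = 32.8 kips.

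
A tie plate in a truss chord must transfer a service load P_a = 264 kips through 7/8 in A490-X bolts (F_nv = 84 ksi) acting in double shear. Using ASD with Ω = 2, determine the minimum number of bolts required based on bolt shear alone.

A_b = π·0.875²/4 = 0.6013 in².
Per-bolt allowable strength R_n/Ω = 84 × 0.6013 × 2 / 2 = 50.51 kips.
n ≥ 264 / 50.51 = 5.227 → use 6 bolts.

6 bolts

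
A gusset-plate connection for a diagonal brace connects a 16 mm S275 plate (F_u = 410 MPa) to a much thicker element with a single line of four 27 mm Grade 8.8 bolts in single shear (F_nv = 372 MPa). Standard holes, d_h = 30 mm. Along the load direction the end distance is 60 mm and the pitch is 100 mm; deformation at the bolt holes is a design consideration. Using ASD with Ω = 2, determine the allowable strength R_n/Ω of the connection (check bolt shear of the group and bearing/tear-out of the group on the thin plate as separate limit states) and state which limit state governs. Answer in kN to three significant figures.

Bolt shear: A_b = π·27²/4 = 572.6 mm²; R_n = 372 × 572.6 × 4 × 1 / 1000 = 852 kN → 852 / 2 = 426 kN.
Bearing (1.2 l_c t F_u ≤ 2.4 d t F_u): upper limit = 2.4·27·16·410 / 1000 = 425.1 kN.
  Edge l_c = 60 − 30/2 = 45 → r_n = 354.2 kN; interior l_c = 100 − 30 = 70 → r_n = 425.1 kN.
  R_n,bearing = 1·354.2 + 3·425.1 = 1630 kN → 1630 / 2 = 815 kN.
Bolt shear governs: 426 kN.

426 kN (bolt shear governs)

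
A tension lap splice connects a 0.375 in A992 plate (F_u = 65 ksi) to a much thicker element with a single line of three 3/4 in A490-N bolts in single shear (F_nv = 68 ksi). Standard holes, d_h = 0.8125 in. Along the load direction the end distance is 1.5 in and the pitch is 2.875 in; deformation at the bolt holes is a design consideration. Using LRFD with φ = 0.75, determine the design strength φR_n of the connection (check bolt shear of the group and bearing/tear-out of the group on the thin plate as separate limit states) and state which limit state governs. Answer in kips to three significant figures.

Bolt shear: A_b = π·0.75²/4 = 0.4418 in²; R_n = 68 × 0.4418 × 3 × 1 = 90.12 kips → 0.75 × 90.12 = 67.6 kips.
Bearing (1.2 l_c t F_u ≤ 2.4 d t F_u): upper limit = 2.4·0.75·0.375·65 = 43.87 kips.
  Edge l_c = 1.5 − 0.8125/2 = 1.094 → r_n = 31.99 kips; interior l_c = 2.875 − 0.8125 = 2.062 → r_n = 43.87 kips.
  R_n,bearing = 1·31.99 + 2·43.87 = 119.7 kips → 0.75 × 119.7 = 89.8 kips.
Bolt shear governs: 67.6 kips.

67.6 kips (bolt shear governs)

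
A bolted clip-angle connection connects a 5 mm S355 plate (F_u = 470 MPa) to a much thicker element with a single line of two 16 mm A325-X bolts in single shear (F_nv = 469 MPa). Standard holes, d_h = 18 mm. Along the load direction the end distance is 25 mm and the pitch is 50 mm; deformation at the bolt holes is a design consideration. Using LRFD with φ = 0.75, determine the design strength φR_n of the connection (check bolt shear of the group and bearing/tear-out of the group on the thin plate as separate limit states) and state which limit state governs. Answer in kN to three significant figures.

102 kN (bearing governs)

Bolt shear: A_b = π·16²/4 = 201.1 mm²; R_n = 469 × 201.1 × 2 × 1 / 1000 = 188.6 kN → 0.75 × 188.6 = 141 kN.
Bearing (1.2 l_c t F_u ≤ 2.4 d t F_u): upper limit = 2.4·16·5·470 / 1000 = 90.24 kN.
  Edge l_c = 25 − 18/2 = 16 → r_n = 45.12 kN; interior l_c = 50 − 18 = 32 → r_n = 90.24 kN.
  R_n,bearing = 1·45.12 + 1·90.24 = 135.4 kN → 0.75 × 135.4 = 102 kN.
Bearing governs: 102 kN.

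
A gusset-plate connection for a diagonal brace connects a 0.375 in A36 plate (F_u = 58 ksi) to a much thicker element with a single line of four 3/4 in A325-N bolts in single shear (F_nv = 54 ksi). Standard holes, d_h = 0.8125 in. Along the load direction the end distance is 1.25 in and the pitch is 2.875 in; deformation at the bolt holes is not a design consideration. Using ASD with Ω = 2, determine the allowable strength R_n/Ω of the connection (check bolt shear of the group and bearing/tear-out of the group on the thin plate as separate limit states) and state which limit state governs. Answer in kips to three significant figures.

47.7 kips (bolt shear governs)

Bolt shear: A_b = π·0.75²/4 = 0.4418 in²; R_n = 54 × 0.4418 × 4 × 1 = 95.43 kips → 95.43 / 2 = 47.7 kips.
Bearing (1.5 l_c t F_u ≤ 3.0 d t F_u): upper limit = 3.0·0.75·0.375·58 = 48.94 kips.
  Edge l_c = 1.25 − 0.8125/2 = 0.8438 → r_n = 27.53 kips; interior l_c = 2.875 − 0.8125 = 2.062 → r_n = 48.94 kips.
  R_n,bearing = 1·27.53 + 3·48.94 = 174.3 kips → 174.3 / 2 = 87.2 kips.
Bolt shear governs: 47.7 kips.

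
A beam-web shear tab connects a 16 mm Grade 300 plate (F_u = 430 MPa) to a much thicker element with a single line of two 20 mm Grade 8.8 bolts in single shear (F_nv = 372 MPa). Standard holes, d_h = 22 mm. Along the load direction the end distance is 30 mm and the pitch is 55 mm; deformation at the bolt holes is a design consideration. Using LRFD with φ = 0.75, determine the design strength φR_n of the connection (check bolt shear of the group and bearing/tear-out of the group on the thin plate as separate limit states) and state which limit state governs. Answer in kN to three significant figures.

Bolt shear: A_b = π·20²/4 = 314.2 mm²; R_n = 372 × 314.2 × 2 × 1 / 1000 = 233.7 kN → 0.75 × 233.7 = 175 kN.
Bearing (1.2 l_c t F_u ≤ 2.4 d t F_u): upper limit = 2.4·20·16·430 / 1000 = 330.2 kN.
  Edge l_c = 30 − 22/2 = 19 → r_n = 156.9 kN; interior l_c = 55 − 22 = 33 → r_n = 272.4 kN.
  R_n,bearing = 1·156.9 + 1·272.4 = 429.3 kN → 0.75 × 429.3 = 322 kN.
Bolt shear governs: 175 kN.

175 kN (bolt shear governs)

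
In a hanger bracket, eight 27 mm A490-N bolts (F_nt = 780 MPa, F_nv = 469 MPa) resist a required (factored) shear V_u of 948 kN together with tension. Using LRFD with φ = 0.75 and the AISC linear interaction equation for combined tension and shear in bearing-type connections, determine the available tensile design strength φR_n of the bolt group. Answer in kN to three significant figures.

1910 kN

A_b = π·27²/4 = 572.6 mm²; f_rv = 948 × 1000 / (8 × 572.6) = 207 MPa.
F'_nt = 1.3 F_nt − (F_nt / φF_nv) f_rv = 1.3·780 − (780/(0.75·469))·207 = 555.1 MPa, capped at F_nt → F'_nt = 555.1 MPa.
R_n = F'_nt · A_b · n = 555.1 × 572.6 × 8 / 1000 = 2542 kN.
Design strength φR_n = 0.75 × 2542 = 1910 kN.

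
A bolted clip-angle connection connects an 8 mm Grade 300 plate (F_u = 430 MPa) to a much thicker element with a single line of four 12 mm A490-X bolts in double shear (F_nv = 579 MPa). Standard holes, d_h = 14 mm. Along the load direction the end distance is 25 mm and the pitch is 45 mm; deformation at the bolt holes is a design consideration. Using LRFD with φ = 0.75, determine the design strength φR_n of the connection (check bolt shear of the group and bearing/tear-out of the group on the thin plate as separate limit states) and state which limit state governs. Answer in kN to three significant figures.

Bolt shear: A_b = π·12²/4 = 113.1 mm²; R_n = 579 × 113.1 × 4 × 2 / 1000 = 523.9 kN → 0.75 × 523.9 = 393 kN.
Bearing (1.2 l_c t F_u ≤ 2.4 d t F_u): upper limit = 2.4·12·8·430 / 1000 = 99.07 kN.
  Edge l_c = 25 − 14/2 = 18 → r_n = 74.3 kN; interior l_c = 45 − 14 = 31 → r_n = 99.07 kN.
  R_n,bearing = 1·74.3 + 3·99.07 = 371.5 kN → 0.75 × 371.5 = 279 kN.
Bearing governs: 279 kN.

279 kN (bearing governs)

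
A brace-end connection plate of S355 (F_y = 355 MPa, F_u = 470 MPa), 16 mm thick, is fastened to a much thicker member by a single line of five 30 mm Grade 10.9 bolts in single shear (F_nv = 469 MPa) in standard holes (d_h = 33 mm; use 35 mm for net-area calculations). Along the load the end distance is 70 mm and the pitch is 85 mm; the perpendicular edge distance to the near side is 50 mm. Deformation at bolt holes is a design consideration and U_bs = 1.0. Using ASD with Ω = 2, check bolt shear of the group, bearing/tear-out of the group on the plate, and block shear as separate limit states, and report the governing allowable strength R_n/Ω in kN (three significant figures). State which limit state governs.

Bolt shear: A_b = π·30²/4 = 706.9 mm²; R_n = 469 × 706.9 × 5 × 1 / 1000 = 1658 kN → 1658 / 2 = 829 kN.
Bearing: edge l_c = 53.5, r_n = 482.8 kN; interior l_c = 52, r_n = 469.2 kN; R_n = 482.8 + 4·469.2 = 2360 kN → 1180 kN.
Block shear: A_gv = 6560, A_nv = 4040, A_nt = 520 mm²; R_n = min(0.6F_uA_nv, 0.6F_yA_gv) + U_bs·F_u·A_nt = 1384 kN → 692 kN.
Block shear governs: 692 kN.

692 kN (block shear governs)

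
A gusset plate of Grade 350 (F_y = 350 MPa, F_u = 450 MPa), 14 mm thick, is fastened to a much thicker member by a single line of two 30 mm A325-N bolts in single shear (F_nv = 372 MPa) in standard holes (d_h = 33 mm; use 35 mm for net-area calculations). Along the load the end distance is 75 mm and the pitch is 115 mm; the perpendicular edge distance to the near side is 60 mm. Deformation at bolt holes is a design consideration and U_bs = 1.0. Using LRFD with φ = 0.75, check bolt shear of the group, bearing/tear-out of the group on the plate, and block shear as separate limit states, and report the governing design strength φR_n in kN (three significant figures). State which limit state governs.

Bolt shear: A_b = π·30²/4 = 706.9 mm²; R_n = 372 × 706.9 × 2 × 1 / 1000 = 525.9 kN → 0.75 × 525.9 = 394 kN.
Bearing: edge l_c = 58.5, r_n = 442.3 kN; interior l_c = 82, r_n = 453.6 kN; R_n = 442.3 + 1·453.6 = 895.9 kN → 672 kN.
Block shear: A_gv = 2660, A_nv = 1925, A_nt = 595 mm²; R_n = min(0.6F_uA_nv, 0.6F_yA_gv) + U_bs·F_u·A_nt = 787.5 kN → 591 kN.
Bolt shear governs: 394 kN.

394 kN (bolt shear governs)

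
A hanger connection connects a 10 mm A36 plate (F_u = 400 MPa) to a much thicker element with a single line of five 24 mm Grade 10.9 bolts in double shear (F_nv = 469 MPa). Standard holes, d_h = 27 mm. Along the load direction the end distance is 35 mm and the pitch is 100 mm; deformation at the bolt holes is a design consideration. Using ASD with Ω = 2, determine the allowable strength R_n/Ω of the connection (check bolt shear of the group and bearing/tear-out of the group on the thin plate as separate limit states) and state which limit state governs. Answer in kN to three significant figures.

Bolt shear: A_b = π·24²/4 = 452.4 mm²; R_n = 469 × 452.4 × 5 × 2 / 1000 = 2122 kN → 2122 / 2 = 1060 kN.
Bearing (1.2 l_c t F_u ≤ 2.4 d t F_u): upper limit = 2.4·24·10·400 / 1000 = 230.4 kN.
  Edge l_c = 35 − 27/2 = 21.5 → r_n = 103.2 kN; interior l_c = 100 − 27 = 73 → r_n = 230.4 kN.
  R_n,bearing = 1·103.2 + 4·230.4 = 1025 kN → 1025 / 2 = 512 kN.
Bearing governs: 512 kN.

512 kN (bearing governs)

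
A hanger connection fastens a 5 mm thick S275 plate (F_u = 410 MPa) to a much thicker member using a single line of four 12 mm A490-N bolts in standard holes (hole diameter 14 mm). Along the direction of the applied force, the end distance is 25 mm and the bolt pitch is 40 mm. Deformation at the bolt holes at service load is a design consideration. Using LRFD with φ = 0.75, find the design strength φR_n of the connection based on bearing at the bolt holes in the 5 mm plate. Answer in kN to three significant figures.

166 kN

Per bolt r_n = 1.2 l_c t F_u ≤ 2.4 d t F_u; upper limit = 2.4 × 12 × 5 × 410 / 1000 = 59.04 kN.
Edge bolt: l_c = 25 − 14/2 = 18 mm → 1.2 × 18 × 5 × 410 / 1000 = 44.28 → r_n = 44.28 kN.
Interior bolts: l_c = 40 − 14 = 26 mm → 1.2 × 26 × 5 × 410 / 1000 = 63.96 → r_n = 59.04 kN.
R_n = 1 × 44.28 + 3 × 59.04 = 221.4 kN.
Design strength φR_n = 0.75 × 221.4 = 166 kN.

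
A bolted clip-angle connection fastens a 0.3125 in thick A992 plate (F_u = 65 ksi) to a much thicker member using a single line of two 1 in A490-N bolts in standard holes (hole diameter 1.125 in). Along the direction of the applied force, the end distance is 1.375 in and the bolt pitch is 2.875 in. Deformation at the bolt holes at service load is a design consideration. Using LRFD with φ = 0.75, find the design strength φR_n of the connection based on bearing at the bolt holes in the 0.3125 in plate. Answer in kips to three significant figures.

46.8 kips

Per bolt r_n = 1.2 l_c t F_u ≤ 2.4 d t F_u; upper limit = 2.4 × 1 × 0.3125 × 65 = 48.75 kips.
Edge bolt: l_c = 1.375 − 1.125/2 = 0.8125 in → 1.2 × 0.8125 × 0.3125 × 65 = 19.8 → r_n = 19.8 kips.
Interior bolts: l_c = 2.875 − 1.125 = 1.75 in → 1.2 × 1.75 × 0.3125 × 65 = 42.66 → r_n = 42.66 kips.
R_n = 1 × 19.8 + 1 × 42.66 = 62.46 kips.
Design strength φR_n = 0.75 × 62.46 = 46.8 kips.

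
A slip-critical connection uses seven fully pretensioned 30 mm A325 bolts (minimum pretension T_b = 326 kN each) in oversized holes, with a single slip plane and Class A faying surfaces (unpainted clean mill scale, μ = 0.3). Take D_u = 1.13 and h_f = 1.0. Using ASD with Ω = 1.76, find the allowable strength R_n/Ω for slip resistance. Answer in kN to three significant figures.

R_n = μ · D_u · h_f · T_b · n_s · n_b = 0.3 × 1.13 × 1.0 × 326 × 1 × 7 = 773.6 kN.
Allowable strength R_n/Ω = 773.6 / 1.76 = 440 kN.

440 kN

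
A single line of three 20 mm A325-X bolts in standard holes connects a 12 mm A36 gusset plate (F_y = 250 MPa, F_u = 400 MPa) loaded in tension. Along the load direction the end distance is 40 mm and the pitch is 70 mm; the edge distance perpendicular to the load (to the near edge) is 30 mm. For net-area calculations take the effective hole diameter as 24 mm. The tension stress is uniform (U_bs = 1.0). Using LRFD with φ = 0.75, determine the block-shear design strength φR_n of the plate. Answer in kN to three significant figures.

Shear plane L_v = 40 + 2·70 = 180 mm; A_gv = 180 × 12 = 2160 mm².
A_nv = (180 − 2.5·24) × 12 = 1440 mm².
A_nt = (30 − 0.5·24) × 12 = 216 mm².
0.6 F_u A_nv = 345.6 kN; 0.6 F_y A_gv = 324 kN → shear yielding governs the shear term.
R_n = 324 + 1.0 × 400 × 216 / 1000 = 410.4 kN.
Design strength φR_n = 0.75 × 410.4 = 308 kN.

308 kN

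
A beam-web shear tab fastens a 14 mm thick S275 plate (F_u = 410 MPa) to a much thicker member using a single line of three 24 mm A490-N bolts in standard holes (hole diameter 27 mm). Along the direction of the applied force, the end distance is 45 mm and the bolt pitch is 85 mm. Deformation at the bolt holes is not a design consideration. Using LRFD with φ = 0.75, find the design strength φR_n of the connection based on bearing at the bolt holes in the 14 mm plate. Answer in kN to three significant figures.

823 kN

Per bolt r_n = 1.5 l_c t F_u ≤ 3.0 d t F_u; upper limit = 3.0 × 24 × 14 × 410 / 1000 = 413.3 kN.
Edge bolt: l_c = 45 − 27/2 = 31.5 mm → 1.5 × 31.5 × 14 × 410 / 1000 = 271.2 → r_n = 271.2 kN.
Interior bolts: l_c = 85 − 27 = 58 mm → 1.5 × 58 × 14 × 410 / 1000 = 499.4 → r_n = 413.3 kN.
R_n = 1 × 271.2 + 2 × 413.3 = 1098 kN.
Design strength φR_n = 0.75 × 1098 = 823 kN.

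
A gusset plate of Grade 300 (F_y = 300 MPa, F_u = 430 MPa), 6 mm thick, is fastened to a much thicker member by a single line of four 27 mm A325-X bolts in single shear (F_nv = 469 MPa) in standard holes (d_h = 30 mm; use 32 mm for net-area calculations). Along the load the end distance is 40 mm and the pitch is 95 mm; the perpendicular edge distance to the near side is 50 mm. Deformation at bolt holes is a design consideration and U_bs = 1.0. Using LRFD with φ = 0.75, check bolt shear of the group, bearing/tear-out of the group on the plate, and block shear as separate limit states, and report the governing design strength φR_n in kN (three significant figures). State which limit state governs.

313 kN (block shear governs)

Bolt shear: A_b = π·27²/4 = 572.6 mm²; R_n = 469 × 572.6 × 4 × 1 / 1000 = 1074 kN → 0.75 × 1074 = 806 kN.
Bearing: edge l_c = 25, r_n = 77.4 kN; interior l_c = 65, r_n = 167.2 kN; R_n = 77.4 + 3·167.2 = 579 kN → 434 kN.
Block shear: A_gv = 1950, A_nv = 1278, A_nt = 204 mm²; R_n = min(0.6F_uA_nv, 0.6F_yA_gv) + U_bs·F_u·A_nt = 417.4 kN → 313 kN.
Block shear governs: 313 kN.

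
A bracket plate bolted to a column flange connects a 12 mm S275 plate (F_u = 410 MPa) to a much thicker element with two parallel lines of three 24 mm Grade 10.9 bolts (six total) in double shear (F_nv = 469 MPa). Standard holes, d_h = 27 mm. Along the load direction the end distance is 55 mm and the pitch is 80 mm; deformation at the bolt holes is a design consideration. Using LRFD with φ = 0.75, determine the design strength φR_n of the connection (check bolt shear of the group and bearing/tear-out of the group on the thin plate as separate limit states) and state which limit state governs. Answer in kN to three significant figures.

Bolt shear: A_b = π·24²/4 = 452.4 mm²; R_n = 469 × 452.4 × 6 × 2 / 1000 = 2546 kN → 0.75 × 2546 = 1910 kN.
Bearing (1.2 l_c t F_u ≤ 2.4 d t F_u): upper limit = 2.4·24·12·410 / 1000 = 283.4 kN.
  Edge l_c = 55 − 27/2 = 41.5 → r_n = 245 kN; interior l_c = 80 − 27 = 53 → r_n = 283.4 kN.
  R_n,bearing = 2·245 + 4·283.4 = 1624 kN → 0.75 × 1624 = 1220 kN.
Bearing governs: 1220 kN.

1220 kN (bearing governs)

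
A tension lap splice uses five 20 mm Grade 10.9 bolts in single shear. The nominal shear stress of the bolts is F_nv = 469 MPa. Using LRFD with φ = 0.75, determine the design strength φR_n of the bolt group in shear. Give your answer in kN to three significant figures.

A_b = π × 20² / 4 = 314.2 mm².
R_n = F_nv · A_b · n · n_s = 469 × 314.2 × 5 × 1 / 1000 = 736.7 kN.
Design strength φR_n = 0.75 × 736.7 = 553 kN.

553 kN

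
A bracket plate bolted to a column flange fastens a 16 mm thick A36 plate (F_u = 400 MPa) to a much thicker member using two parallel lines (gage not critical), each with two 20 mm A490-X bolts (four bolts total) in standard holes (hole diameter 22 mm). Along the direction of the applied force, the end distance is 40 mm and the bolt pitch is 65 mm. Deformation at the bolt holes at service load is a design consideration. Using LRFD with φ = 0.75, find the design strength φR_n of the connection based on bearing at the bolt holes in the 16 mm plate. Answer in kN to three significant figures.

795 kN

Per bolt r_n = 1.2 l_c t F_u ≤ 2.4 d t F_u; upper limit = 2.4 × 20 × 16 × 400 / 1000 = 307.2 kN.
Edge bolt: l_c = 40 − 22/2 = 29 mm → 1.2 × 29 × 16 × 400 / 1000 = 222.7 → r_n = 222.7 kN.
Interior bolts: l_c = 65 − 22 = 43 mm → 1.2 × 43 × 16 × 400 / 1000 = 330.2 → r_n = 307.2 kN.
R_n = 2 × 222.7 + 2 × 307.2 = 1060 kN.
Design strength φR_n = 0.75 × 1060 = 795 kN.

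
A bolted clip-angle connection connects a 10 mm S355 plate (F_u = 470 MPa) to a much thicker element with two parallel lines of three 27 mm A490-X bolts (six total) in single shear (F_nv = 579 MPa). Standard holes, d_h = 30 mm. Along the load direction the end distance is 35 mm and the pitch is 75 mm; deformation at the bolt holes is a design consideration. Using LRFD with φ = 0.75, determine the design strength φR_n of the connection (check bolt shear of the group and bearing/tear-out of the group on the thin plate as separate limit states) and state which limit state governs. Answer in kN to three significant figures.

Bolt shear: A_b = π·27²/4 = 572.6 mm²; R_n = 579 × 572.6 × 6 × 1 / 1000 = 1989 kN → 0.75 × 1989 = 1490 kN.
Bearing (1.2 l_c t F_u ≤ 2.4 d t F_u): upper limit = 2.4·27·10·470 / 1000 = 304.6 kN.
  Edge l_c = 35 − 30/2 = 20 → r_n = 112.8 kN; interior l_c = 75 − 30 = 45 → r_n = 253.8 kN.
  R_n,bearing = 2·112.8 + 4·253.8 = 1241 kN → 0.75 × 1241 = 931 kN.
Bearing governs: 931 kN.

931 kN (bearing governs)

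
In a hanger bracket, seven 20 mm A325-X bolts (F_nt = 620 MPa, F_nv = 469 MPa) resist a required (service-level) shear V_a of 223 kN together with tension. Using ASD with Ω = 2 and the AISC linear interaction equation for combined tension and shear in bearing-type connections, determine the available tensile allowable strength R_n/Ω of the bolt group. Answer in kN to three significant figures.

A_b = π·20²/4 = 314.2 mm²; f_rv = 223 × 1000 / (7 × 314.2) = 101.4 MPa.
F'_nt = 1.3 F_nt − (Ω F_nt / F_nv) f_rv = 1.3·620 − (2·620/469)·101.4 = 537.9 MPa, capped at F_nt → F'_nt = 537.9 MPa.
R_n = F'_nt · A_b · n = 537.9 × 314.2 × 7 / 1000 = 1183 kN.
Allowable strength R_n/Ω = 1183 / 2 = 591 kN.

591 kN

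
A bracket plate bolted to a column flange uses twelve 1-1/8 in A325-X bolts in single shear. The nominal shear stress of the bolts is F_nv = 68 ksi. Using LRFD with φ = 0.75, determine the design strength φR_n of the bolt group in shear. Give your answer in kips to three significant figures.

608 kips

A_b = π × 1.125² / 4 = 0.994 in².
R_n = F_nv · A_b · n · n_s = 68 × 0.994 × 12 × 1 = 811.1 kips.
Design strength φR_n = 0.75 × 811.1 = 608 kips.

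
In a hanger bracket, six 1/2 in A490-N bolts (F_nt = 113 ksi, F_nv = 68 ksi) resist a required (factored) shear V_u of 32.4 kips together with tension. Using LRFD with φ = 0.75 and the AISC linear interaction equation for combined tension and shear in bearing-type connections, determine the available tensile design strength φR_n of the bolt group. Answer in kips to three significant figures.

76 kips

A_b = π·0.5²/4 = 0.1963 in²; f_rv = 32.4 / (6 × 0.1963) = 27.5 ksi.
F'_nt = 1.3 F_nt − (F_nt / φF_nv) f_rv = 1.3·113 − (113/(0.75·68))·27.5 = 85.96 ksi, capped at F_nt → F'_nt = 85.96 ksi.
R_n = F'_nt · A_b · n = 85.96 × 0.1963 × 6 = 101.3 kips.
Design strength φR_n = 0.75 × 101.3 = 76 kips.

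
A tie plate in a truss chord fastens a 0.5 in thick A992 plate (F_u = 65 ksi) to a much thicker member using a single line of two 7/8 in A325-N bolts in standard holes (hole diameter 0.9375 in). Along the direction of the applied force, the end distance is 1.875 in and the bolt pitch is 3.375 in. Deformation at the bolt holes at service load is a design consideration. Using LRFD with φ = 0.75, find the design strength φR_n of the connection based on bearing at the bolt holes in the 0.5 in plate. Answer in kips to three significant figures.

92.3 kips

Per bolt r_n = 1.2 l_c t F_u ≤ 2.4 d t F_u; upper limit = 2.4 × 0.875 × 0.5 × 65 = 68.25 kips.
Edge bolt: l_c = 1.875 − 0.9375/2 = 1.406 in → 1.2 × 1.406 × 0.5 × 65 = 54.84 → r_n = 54.84 kips.
Interior bolts: l_c = 3.375 − 0.9375 = 2.438 in → 1.2 × 2.438 × 0.5 × 65 = 95.06 → r_n = 68.25 kips.
R_n = 1 × 54.84 + 1 × 68.25 = 123.1 kips.
Design strength φR_n = 0.75 × 123.1 = 92.3 kips.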